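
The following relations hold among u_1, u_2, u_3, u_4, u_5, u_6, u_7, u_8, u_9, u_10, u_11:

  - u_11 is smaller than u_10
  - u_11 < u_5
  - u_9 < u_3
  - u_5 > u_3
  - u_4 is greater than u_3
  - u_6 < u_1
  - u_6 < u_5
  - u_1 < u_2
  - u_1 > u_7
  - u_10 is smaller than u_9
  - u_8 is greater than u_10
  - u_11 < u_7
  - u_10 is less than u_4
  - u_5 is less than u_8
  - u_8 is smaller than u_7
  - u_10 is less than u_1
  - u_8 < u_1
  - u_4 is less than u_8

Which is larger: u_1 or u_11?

u_1

Link the given pairs in sequence: u_11 < u_10; u_10 < u_9; u_9 < u_3; u_3 < u_5; u_5 < u_8; u_8 < u_7; u_7 < u_1.
Together: u_11 < u_10 < u_9 < u_3 < u_5 < u_8 < u_7 < u_1.
So u_11 < u_1; u_1 is the larger of the two.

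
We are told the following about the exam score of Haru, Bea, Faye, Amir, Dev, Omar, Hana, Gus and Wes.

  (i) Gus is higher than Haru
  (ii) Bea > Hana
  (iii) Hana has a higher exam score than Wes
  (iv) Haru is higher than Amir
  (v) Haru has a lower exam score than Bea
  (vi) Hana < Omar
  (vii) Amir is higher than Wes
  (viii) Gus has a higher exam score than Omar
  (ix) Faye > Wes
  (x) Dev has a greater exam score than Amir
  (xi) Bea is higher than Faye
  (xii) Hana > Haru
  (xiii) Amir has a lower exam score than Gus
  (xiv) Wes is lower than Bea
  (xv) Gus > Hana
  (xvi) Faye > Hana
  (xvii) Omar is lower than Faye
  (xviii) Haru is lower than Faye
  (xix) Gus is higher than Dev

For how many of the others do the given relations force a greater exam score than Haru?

5

Directly above Haru: Hana, Faye, Bea, Gus.
One step further: Omar (5 so far).
Nothing else is reachable above Haru; 5 in all.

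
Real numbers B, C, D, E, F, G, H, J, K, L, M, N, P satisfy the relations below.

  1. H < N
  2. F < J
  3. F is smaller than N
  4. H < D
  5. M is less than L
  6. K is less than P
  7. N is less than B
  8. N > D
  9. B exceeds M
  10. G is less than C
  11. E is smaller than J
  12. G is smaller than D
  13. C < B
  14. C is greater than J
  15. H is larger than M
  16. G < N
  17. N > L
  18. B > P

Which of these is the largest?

B

Chaining downward from B: directly below it, M, P, C, N; then K, H, F, J, L, G, D; then E.
That covers every other element, and nothing is given above B, so B is the largest.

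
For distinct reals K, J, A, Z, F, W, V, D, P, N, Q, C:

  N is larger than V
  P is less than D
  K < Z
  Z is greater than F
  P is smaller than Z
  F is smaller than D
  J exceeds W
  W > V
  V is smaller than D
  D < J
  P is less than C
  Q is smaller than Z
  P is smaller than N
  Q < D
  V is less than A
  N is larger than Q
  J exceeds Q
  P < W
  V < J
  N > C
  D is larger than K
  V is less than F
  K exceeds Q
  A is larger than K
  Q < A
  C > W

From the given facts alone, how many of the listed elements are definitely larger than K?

From K the given relations immediately reach Z, D, A.
From those, J — 4 in total.
No other element is forced above K by the given relations, so the count is 4.

4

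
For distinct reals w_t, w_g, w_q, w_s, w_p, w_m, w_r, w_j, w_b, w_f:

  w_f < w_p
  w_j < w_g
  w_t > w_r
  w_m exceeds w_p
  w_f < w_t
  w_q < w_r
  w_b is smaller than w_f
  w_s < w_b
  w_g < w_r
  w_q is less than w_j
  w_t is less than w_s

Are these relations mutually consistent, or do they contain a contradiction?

We have w_f < w_t stated directly, yet also w_t < w_s < w_b < w_f by chaining the others — so w_t < w_f. Contradiction.

inconsistent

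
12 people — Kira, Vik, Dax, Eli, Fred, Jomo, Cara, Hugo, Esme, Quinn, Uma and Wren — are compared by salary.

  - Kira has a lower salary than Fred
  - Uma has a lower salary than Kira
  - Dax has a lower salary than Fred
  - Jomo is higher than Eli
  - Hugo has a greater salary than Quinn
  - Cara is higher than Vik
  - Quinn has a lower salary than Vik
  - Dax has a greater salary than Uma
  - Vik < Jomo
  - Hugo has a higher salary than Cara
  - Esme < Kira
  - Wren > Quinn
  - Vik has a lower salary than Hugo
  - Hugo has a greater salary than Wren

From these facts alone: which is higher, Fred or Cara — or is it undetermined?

undetermined

Following every chain through Cara: above Cara we get Hugo; below Cara we get Quinn, Vik.
Fred is not reached, and no chain runs the other way from Fred to Cara.
So the given relations leave the order of Cara and Fred undetermined.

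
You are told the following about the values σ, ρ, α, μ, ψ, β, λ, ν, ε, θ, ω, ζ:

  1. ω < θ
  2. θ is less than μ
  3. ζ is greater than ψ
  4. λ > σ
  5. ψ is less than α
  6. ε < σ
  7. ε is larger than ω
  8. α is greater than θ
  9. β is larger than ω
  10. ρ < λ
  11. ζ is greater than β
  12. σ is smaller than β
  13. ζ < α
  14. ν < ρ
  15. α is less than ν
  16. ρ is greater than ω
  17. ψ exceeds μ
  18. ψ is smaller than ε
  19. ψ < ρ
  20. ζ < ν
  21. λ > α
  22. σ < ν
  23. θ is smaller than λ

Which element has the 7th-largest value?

σ

Piecing the relations together gives one ordering: ω < θ < μ < ψ < ε < σ < β < ζ < α < ν < ρ < λ.
Counting 7 from the largest end gives σ.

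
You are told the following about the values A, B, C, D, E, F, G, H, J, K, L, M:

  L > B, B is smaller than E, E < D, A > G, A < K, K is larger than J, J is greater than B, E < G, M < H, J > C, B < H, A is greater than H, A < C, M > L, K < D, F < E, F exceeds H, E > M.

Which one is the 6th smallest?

E

Piecing the relations together gives one ordering: B < L < M < H < F < E < G < A < C < J < K < D.
Counting 6 from the smallest end gives E.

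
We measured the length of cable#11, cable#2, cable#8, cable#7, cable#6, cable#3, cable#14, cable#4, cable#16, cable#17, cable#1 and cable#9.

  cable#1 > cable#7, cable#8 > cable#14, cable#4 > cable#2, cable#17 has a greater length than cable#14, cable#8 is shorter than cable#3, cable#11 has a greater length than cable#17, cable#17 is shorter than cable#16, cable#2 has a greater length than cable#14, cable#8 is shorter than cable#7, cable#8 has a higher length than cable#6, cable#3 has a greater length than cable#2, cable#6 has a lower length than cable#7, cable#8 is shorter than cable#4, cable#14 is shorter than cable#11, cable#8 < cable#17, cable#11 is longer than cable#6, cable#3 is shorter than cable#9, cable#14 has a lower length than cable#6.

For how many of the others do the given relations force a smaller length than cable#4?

From cable#4 the given relations immediately reach cable#8, cable#2.
From those, cable#14, cable#6 — 4 in total.
Nothing else is reachable below cable#4; 4 in all.

4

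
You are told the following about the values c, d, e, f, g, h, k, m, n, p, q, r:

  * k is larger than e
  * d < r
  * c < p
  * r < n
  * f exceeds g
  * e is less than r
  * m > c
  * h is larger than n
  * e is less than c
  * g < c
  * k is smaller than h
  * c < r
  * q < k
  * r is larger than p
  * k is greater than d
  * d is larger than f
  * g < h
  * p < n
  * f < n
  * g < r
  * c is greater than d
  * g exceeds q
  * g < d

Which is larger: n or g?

n

g < f and f < d give g < d.
Then d < c extends the chain to c.
Then c < p extends the chain to p.
Then p < r extends the chain to r.
With r < n: g < f < d < c < p < r < n.
So g < n; n is the larger of the two.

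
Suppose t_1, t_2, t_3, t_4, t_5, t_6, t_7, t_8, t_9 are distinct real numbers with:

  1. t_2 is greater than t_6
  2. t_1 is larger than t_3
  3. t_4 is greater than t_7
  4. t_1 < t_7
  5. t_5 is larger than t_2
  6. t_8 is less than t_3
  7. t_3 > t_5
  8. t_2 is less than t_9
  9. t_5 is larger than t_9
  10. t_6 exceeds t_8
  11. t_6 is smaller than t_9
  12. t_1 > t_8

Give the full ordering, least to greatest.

t_8 < t_6 < t_2 < t_9 < t_5 < t_3 < t_1 < t_7 < t_4

The consecutive links are each given: t_8 < t_6; t_6 < t_2; t_2 < t_9; t_9 < t_5; t_5 < t_3; t_3 < t_1; t_1 < t_7; t_7 < t_4.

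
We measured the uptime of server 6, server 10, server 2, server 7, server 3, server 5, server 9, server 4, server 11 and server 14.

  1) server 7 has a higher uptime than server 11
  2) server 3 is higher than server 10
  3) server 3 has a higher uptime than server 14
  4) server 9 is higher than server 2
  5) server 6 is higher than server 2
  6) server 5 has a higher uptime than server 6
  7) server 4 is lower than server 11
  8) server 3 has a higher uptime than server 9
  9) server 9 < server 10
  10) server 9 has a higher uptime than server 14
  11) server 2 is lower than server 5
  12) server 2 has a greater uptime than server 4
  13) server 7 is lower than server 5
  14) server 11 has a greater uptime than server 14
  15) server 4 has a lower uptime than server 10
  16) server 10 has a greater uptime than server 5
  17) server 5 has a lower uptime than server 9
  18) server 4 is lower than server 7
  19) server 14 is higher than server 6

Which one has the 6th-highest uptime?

Piecing the relations together gives one ordering: server 4 < server 2 < server 6 < server 14 < server 11 < server 7 < server 5 < server 9 < server 10 < server 3.
The 6th largest is server 11.

server 11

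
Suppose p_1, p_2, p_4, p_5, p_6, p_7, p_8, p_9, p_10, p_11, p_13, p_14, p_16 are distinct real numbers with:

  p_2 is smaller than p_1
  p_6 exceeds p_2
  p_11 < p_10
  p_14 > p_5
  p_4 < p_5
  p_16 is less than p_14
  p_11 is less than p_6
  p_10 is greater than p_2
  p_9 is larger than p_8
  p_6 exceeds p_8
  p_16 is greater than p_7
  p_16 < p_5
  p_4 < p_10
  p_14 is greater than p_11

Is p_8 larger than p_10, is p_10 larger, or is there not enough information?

Following every chain through p_8: above p_8 we get p_9, p_6.
p_10 is not reached, and no chain runs the other way from p_10 to p_8.
So the given relations leave the order of p_8 and p_10 undetermined.

undetermined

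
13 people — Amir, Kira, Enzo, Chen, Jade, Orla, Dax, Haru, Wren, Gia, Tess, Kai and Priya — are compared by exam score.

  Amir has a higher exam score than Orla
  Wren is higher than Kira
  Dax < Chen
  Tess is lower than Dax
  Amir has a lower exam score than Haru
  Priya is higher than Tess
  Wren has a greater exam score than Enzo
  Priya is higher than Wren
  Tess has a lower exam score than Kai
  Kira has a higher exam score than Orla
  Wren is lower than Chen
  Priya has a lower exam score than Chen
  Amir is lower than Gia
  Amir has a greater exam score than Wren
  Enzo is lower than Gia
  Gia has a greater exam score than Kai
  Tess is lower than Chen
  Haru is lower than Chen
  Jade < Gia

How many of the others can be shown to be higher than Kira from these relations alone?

6

The elements the relations force above Kira are Wren, Amir, Haru, Priya, Gia, Chen — no chain reaches any other.
That is 6.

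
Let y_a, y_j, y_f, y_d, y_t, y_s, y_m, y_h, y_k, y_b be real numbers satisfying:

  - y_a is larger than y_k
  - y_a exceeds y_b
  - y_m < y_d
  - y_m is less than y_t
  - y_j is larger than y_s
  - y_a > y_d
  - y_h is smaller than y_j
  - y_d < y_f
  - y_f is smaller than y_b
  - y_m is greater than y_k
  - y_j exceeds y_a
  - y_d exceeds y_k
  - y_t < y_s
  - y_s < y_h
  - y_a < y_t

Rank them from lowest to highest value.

The consecutive links are each given: y_k < y_m; y_m < y_d; y_d < y_f; y_f < y_b; y_b < y_a; y_a < y_t; y_t < y_s; y_s < y_h; y_h < y_j.

y_k < y_m < y_d < y_f < y_b < y_a < y_t < y_s < y_h < y_j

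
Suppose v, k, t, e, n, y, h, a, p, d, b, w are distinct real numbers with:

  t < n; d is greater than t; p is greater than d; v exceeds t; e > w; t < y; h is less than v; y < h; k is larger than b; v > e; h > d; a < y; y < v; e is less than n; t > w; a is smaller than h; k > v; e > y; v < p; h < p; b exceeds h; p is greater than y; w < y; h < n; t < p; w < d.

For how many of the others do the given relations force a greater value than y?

Directly above y: h, e, v, p.
One step further: b, k, n (7 so far).
No other element is forced above y by the given relations, so the count is 7.

7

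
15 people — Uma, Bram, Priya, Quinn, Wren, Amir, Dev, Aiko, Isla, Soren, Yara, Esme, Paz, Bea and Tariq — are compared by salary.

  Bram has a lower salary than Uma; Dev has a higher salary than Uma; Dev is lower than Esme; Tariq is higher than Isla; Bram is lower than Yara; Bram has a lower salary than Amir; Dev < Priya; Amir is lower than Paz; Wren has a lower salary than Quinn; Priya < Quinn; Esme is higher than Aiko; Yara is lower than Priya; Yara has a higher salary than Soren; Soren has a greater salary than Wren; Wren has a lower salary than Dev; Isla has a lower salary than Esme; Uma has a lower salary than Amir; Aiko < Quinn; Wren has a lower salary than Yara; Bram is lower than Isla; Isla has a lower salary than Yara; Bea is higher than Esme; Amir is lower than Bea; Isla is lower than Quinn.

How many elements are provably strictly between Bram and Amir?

Chaining upward from Bram reaches: Isla, Uma, Dev, Yara, Priya, Esme, Quinn, Paz, Bea, Tariq.
Chaining downward from Amir reaches: Uma.
Strictly between Bram and Amir are those in both lists: Uma — 1 element.

1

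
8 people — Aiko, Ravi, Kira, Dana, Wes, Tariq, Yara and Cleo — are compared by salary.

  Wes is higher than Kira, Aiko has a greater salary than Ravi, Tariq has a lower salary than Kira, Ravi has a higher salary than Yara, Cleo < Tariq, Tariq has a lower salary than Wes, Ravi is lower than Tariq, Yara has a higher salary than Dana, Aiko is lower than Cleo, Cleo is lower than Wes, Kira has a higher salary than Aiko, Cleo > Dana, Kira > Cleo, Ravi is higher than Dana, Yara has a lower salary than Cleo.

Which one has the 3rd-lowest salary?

Chaining the given pairs: Dana < Yara < Ravi < Aiko < Cleo < Tariq < Kira < Wes.
The 3rd smallest is Ravi.

Ravi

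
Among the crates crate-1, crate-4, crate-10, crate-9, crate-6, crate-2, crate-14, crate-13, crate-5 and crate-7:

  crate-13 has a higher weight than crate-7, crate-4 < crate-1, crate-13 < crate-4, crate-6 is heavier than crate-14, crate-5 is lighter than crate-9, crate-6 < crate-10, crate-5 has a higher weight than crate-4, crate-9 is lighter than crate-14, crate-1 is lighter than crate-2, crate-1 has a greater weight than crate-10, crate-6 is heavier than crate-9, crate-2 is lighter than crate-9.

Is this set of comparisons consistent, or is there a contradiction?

We have crate-2 < crate-9 stated directly, yet also crate-9 < crate-14 < crate-6 < crate-10 < crate-1 < crate-2 by chaining the others — so crate-9 < crate-2. Contradiction.

inconsistent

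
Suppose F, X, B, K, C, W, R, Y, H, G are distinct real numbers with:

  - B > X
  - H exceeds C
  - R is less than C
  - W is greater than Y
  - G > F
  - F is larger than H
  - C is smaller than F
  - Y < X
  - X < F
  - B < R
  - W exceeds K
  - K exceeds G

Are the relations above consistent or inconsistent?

consistent

Every relation is compatible with Y < X < B < R < C < H < F < G < K < W; the set is consistent.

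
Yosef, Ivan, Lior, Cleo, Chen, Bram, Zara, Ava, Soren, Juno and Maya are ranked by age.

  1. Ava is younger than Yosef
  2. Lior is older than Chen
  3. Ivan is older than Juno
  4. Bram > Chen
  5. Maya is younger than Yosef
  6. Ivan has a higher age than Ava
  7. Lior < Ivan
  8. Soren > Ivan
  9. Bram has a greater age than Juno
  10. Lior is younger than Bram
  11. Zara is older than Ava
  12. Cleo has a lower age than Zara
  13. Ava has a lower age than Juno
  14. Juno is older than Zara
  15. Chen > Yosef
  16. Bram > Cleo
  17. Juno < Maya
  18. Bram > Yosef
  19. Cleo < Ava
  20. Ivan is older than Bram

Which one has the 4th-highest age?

Lior

The consecutive relations fix a unique order: Cleo < Ava < Zara < Juno < Maya < Yosef < Chen < Lior < Bram < Ivan < Soren.
Counting 4 from the largest end gives Lior.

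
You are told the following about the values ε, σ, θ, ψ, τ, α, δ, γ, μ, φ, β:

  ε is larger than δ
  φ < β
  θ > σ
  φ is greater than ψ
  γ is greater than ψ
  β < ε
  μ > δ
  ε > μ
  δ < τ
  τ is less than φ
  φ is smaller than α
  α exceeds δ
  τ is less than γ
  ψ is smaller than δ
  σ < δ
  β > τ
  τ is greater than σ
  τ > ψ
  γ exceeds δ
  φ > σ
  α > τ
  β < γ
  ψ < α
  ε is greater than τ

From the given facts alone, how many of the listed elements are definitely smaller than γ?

6

Directly below γ: ψ, δ, τ, β.
One step further: σ, φ (6 so far).
Nothing else is reachable below γ; 6 in all.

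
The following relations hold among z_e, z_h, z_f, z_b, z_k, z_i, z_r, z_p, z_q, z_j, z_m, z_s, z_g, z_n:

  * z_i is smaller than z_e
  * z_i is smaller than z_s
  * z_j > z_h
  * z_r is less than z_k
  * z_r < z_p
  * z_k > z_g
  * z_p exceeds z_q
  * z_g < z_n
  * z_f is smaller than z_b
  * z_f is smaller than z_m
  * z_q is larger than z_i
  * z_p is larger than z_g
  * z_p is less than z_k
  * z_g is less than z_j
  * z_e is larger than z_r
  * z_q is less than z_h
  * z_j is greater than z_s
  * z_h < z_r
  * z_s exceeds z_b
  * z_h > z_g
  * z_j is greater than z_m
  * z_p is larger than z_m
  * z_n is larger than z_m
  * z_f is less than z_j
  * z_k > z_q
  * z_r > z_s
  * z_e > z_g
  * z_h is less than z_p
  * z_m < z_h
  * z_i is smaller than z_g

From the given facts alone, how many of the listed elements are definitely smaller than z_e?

9

From z_e the given relations immediately reach z_i, z_g, z_r.
From those, z_s, z_h — 5 in total.
From those, z_b, z_q, z_m — 8 in total.
From those, z_f — 9 in total.
No other element is forced below z_e by the given relations, so the count is 9.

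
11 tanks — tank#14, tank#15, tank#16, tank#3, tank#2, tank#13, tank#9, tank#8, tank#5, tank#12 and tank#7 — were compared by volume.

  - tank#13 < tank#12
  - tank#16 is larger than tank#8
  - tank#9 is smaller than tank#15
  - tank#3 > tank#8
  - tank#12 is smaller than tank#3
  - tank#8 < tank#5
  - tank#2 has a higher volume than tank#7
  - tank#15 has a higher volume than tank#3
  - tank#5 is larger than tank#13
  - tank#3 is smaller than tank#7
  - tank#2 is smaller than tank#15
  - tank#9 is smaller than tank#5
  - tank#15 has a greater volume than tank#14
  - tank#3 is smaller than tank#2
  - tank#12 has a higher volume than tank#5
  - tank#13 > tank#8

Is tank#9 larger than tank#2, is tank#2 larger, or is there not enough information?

tank#2

Link the given pairs in sequence: tank#9 < tank#5; tank#5 < tank#12; tank#12 < tank#3; tank#3 < tank#7; tank#7 < tank#2.
Together: tank#9 < tank#5 < tank#12 < tank#3 < tank#7 < tank#2.
So tank#2 is larger.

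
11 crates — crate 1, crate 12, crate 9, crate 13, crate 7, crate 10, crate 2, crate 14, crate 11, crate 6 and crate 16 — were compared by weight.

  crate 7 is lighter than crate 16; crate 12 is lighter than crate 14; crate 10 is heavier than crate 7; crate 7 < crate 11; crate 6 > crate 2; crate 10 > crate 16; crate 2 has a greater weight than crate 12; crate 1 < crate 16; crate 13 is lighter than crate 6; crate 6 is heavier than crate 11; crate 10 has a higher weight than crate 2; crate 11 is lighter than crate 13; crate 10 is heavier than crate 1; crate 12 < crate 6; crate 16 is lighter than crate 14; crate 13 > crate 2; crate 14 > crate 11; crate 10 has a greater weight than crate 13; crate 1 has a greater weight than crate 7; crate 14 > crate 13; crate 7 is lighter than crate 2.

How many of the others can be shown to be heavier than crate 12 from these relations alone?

From crate 12 the given relations immediately reach crate 2, crate 6, crate 14.
From those, crate 13, crate 10 — 5 in total.
No other element is forced above crate 12 by the given relations, so the count is 5.

5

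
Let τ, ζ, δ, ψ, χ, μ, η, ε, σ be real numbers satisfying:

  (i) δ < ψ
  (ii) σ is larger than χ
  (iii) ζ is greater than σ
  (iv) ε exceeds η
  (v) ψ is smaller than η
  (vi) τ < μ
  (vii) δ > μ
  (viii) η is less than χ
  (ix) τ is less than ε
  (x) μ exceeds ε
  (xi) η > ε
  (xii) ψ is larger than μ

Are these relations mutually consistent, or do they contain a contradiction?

We have η < ε stated directly, yet also ε < μ < δ < ψ < η by chaining the others — so ε < η. Contradiction.

inconsistent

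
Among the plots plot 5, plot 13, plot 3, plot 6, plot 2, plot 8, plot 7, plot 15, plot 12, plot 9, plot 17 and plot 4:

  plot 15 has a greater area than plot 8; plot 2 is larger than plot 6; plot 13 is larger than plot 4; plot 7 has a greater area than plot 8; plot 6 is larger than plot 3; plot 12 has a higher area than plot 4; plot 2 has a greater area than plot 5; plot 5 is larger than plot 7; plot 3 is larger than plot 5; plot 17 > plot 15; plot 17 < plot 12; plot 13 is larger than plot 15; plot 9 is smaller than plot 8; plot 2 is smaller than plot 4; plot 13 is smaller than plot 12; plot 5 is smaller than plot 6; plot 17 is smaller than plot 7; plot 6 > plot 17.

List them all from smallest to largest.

plot 9 < plot 8 < plot 15 < plot 17 < plot 7 < plot 5 < plot 3 < plot 6 < plot 2 < plot 4 < plot 13 < plot 12

The consecutive links are each given: plot 9 < plot 8; plot 8 < plot 15; plot 15 < plot 17; plot 17 < plot 7; plot 7 < plot 5; plot 5 < plot 3; plot 3 < plot 6; plot 6 < plot 2; plot 2 < plot 4; plot 4 < plot 13; plot 13 < plot 12.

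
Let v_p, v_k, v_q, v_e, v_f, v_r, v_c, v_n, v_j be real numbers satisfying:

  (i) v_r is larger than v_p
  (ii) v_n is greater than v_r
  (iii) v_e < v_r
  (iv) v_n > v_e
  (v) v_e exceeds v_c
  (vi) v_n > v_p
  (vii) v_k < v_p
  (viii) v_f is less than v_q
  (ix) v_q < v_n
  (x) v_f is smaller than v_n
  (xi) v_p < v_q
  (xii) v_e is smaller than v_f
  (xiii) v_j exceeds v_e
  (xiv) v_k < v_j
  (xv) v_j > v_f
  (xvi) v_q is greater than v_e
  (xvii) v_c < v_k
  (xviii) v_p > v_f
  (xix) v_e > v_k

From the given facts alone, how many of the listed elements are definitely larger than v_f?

5

Directly above v_f: v_j, v_p, v_q, v_n.
One step further: v_r (5 so far).
Nothing else is reachable above v_f; 5 in all.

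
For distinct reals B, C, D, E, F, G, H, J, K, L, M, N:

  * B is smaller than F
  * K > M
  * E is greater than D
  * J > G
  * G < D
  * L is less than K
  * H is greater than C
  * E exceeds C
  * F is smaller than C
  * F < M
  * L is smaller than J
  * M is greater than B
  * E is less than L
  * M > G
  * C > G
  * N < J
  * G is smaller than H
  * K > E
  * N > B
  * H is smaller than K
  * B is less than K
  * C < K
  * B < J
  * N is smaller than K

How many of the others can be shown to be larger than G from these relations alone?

8

Directly above G: D, C, M, H, J.
One step further: E, K (7 so far).
One step further: L (8 so far).
Nothing else is reachable above G; 8 in all.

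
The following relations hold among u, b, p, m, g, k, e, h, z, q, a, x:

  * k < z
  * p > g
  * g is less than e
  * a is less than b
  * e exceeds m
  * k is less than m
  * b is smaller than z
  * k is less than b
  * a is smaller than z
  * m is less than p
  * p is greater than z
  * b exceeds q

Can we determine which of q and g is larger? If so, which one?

undetermined

Following every chain through q: above q we get b, z, p.
g is not reached, and no chain runs the other way from g to q.
So the given relations leave the order of q and g undetermined.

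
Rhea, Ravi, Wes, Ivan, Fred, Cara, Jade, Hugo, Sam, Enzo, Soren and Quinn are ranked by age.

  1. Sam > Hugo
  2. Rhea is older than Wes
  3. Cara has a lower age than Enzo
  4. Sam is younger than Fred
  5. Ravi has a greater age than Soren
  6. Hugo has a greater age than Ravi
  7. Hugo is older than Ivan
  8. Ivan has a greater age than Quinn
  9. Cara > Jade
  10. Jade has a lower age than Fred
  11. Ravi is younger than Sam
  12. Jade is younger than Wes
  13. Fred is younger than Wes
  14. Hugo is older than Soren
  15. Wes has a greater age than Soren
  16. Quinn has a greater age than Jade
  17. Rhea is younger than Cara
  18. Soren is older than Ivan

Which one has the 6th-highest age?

Piecing the relations together gives one ordering: Jade < Quinn < Ivan < Soren < Ravi < Hugo < Sam < Fred < Wes < Rhea < Cara < Enzo.
The 6th largest is Sam.

Sam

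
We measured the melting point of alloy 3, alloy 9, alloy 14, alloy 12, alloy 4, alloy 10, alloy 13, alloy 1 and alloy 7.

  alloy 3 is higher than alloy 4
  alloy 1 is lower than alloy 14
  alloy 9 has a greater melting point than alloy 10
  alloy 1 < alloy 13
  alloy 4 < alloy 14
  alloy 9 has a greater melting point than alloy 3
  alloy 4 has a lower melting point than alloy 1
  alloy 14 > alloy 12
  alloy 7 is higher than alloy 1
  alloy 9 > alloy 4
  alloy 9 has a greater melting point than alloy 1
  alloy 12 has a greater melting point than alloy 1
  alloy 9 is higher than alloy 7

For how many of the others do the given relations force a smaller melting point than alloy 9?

5

Directly below alloy 9: alloy 4, alloy 1, alloy 3, alloy 7, alloy 10.
No other element is forced below alloy 9 by the given relations, so the count is 5.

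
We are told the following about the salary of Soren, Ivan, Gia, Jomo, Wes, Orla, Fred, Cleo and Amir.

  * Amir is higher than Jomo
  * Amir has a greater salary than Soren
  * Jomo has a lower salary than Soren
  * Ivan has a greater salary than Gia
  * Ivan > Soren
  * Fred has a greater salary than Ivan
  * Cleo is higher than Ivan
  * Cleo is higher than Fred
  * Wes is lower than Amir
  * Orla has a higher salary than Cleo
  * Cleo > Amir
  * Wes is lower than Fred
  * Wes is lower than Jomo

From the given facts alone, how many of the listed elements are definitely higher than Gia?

4

The elements the relations force above Gia are Ivan, Fred, Cleo, Orla — no chain reaches any other.
That is 4.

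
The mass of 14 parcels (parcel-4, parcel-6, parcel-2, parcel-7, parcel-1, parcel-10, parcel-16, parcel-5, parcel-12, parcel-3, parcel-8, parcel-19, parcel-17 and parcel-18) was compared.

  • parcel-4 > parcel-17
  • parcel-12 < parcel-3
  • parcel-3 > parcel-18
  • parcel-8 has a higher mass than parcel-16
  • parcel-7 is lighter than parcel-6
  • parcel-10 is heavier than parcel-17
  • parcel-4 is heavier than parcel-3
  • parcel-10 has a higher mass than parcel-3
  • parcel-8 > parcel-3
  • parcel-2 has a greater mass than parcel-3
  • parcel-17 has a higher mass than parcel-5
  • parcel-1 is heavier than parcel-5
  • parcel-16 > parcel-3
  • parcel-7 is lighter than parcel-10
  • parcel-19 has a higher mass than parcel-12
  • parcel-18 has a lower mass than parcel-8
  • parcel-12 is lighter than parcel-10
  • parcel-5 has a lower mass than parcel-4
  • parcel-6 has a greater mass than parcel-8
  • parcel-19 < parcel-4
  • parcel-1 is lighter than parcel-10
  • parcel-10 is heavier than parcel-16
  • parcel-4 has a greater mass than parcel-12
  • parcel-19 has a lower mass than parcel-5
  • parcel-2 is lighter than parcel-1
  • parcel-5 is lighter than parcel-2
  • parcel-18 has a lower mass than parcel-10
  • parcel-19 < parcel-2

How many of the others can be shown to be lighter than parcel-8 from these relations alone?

Directly below parcel-8: parcel-18, parcel-3, parcel-16.
One step further: parcel-12 (4 so far).
Nothing else is reachable below parcel-8; 4 in all.

4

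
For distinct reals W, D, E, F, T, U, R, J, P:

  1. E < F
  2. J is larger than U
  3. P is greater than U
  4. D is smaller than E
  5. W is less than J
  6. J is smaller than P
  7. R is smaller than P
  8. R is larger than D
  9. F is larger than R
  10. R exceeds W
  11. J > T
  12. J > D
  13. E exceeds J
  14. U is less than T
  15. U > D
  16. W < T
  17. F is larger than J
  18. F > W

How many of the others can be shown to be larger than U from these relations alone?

From U the given relations immediately reach T, J, P.
From those, E, F — 5 in total.
Nothing else is reachable above U; 5 in all.

5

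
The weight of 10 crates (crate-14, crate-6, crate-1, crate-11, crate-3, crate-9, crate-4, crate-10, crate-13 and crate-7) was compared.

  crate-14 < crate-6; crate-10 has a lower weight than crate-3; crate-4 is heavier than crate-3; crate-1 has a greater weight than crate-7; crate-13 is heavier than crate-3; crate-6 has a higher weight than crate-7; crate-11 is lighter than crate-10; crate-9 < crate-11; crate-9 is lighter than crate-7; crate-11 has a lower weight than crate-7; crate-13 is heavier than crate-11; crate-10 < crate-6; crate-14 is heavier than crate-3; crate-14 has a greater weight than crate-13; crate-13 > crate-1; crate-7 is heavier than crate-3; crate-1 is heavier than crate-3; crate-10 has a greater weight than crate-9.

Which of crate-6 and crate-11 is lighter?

crate-11

Following the relations from crate-11: crate-11 < crate-10 < crate-3 < crate-7 < crate-1 < crate-13 < crate-14 < crate-6.
So crate-11 < crate-6; crate-11 is the lighter of the two.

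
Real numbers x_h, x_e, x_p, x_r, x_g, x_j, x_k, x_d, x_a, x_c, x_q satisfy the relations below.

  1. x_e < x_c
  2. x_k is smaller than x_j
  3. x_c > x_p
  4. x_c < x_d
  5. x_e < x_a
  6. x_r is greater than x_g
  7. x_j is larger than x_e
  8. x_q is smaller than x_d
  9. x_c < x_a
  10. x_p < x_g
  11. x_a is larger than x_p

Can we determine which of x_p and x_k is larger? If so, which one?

undetermined

Following every chain through x_p: above x_p we get x_c, x_g, x_a, x_r, x_d.
x_k is not reached, and no chain runs the other way from x_k to x_p.
So the given relations leave the order of x_p and x_k undetermined.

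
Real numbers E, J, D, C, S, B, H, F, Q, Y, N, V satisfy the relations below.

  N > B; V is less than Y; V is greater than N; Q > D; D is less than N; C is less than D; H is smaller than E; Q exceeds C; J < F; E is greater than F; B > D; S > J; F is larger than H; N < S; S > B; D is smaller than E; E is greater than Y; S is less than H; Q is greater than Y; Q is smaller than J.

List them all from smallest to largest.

C < D < B < N < V < Y < Q < J < S < H < F < E

Nothing is placed below C, so it is least; from there C < D; D < B; B < N; N < V; V < Y; Y < Q; Q < J; J < S; S < H; H < F; F < E, each given directly.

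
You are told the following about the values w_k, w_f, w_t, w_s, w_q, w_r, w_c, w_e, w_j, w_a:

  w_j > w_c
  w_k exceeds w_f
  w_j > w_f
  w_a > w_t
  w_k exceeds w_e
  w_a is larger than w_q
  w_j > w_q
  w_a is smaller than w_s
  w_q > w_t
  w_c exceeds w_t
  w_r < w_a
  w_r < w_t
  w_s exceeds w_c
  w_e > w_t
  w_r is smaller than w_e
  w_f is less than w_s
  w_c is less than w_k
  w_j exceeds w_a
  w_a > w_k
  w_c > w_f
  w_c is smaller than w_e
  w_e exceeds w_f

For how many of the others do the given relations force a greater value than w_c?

5

From w_c the given relations immediately reach w_e, w_k, w_j, w_s.
From those, w_a — 5 in total.
Nothing else is reachable above w_c; 5 in all.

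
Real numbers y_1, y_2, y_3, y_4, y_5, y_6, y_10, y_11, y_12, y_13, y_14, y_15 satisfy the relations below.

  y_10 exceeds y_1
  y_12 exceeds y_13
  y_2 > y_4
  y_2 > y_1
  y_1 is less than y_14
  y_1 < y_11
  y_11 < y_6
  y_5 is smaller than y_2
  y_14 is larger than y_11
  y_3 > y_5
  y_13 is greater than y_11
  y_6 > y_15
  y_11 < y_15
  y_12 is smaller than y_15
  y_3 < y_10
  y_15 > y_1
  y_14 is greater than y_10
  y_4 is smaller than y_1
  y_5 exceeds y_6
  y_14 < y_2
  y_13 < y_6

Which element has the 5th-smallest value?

y_12

The consecutive relations fix a unique order: y_4 < y_1 < y_11 < y_13 < y_12 < y_15 < y_6 < y_5 < y_3 < y_10 < y_14 < y_2.
Counting 5 from the smallest end gives y_12.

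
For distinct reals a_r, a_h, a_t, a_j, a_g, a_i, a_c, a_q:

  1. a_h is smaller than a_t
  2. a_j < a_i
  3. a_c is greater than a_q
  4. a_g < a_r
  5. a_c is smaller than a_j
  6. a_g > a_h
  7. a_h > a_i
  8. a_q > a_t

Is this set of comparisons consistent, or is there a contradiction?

We have a_h < a_t stated directly, yet also a_t < a_q < a_c < a_j < a_i < a_h by chaining the others — so a_t < a_h. Contradiction.

inconsistent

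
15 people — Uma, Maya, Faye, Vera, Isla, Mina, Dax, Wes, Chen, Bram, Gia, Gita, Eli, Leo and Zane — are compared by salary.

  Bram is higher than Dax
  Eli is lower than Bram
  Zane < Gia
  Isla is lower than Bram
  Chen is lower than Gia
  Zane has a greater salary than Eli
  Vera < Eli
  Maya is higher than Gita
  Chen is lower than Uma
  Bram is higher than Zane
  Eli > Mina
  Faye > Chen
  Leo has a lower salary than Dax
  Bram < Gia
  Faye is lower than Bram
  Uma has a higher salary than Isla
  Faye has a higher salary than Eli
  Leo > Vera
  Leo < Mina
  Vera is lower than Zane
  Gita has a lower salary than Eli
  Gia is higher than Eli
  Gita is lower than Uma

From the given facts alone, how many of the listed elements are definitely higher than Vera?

The elements the relations force above Vera are Leo, Mina, Eli, Zane, Faye, Dax, Bram, Gia — no chain reaches any other.
That is 8.

8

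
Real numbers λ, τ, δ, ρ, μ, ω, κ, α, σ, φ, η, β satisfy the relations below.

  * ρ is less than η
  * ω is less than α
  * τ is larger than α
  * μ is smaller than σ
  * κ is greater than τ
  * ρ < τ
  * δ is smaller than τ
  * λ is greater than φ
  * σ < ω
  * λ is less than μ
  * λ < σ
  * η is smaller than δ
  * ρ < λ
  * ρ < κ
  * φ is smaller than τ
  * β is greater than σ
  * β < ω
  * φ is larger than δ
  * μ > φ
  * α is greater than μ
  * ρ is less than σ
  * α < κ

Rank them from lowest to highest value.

Each adjacent pair is fixed by a given relation: ρ < η; η < δ; δ < φ; φ < λ; λ < μ; μ < σ; σ < β; β < ω; ω < α; α < τ; τ < κ. Chaining them end to end gives the full order.

ρ < η < δ < φ < λ < μ < σ < β < ω < α < τ < κ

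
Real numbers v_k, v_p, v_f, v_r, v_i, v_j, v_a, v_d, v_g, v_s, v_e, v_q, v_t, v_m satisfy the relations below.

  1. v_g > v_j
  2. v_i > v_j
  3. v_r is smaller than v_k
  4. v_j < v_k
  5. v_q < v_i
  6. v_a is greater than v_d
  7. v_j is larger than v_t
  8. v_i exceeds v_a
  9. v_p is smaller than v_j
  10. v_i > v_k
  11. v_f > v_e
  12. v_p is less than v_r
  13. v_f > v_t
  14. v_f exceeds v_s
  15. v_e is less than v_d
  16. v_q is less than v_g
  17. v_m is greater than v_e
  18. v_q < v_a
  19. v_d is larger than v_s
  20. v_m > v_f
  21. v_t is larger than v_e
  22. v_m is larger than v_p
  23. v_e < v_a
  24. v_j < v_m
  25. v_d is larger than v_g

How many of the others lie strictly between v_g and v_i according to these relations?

The relations place v_g below v_i. An element lies strictly between them when it is forced above v_g and also forced below v_i.
Above v_g: {v_d, v_a}. Below v_i: {v_e, v_p, v_q, v_t, v_j, v_s, v_r, v_d, v_a, v_k}.
Intersection: {v_d, v_a} — 2.

2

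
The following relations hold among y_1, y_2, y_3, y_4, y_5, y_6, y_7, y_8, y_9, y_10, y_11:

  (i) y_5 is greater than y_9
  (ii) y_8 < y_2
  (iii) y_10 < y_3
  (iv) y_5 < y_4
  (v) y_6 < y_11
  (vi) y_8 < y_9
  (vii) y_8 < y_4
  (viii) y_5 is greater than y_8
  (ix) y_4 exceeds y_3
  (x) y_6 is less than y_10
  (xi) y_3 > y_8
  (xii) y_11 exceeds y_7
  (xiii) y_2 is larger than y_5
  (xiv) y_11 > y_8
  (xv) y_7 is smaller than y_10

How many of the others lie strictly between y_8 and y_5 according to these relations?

1

The relations place y_8 below y_5. An element lies strictly between them when it is forced above y_8 and also forced below y_5.
Above y_8: {y_3, y_9, y_11, y_4, y_2}. Below y_5: {y_9}.
Intersection: {y_9} — 1.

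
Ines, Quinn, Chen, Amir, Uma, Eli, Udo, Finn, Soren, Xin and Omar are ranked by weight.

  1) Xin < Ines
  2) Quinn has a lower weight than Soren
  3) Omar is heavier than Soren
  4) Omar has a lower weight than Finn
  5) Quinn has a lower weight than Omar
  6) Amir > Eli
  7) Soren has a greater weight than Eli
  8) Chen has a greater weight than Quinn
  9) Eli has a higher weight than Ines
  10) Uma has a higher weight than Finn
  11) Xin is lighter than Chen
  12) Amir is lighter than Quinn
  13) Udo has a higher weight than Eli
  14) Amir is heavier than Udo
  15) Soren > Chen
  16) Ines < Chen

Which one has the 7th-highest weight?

Amir

Chaining the given pairs: Xin < Ines < Eli < Udo < Amir < Quinn < Chen < Soren < Omar < Finn < Uma.
The 7th largest is Amir.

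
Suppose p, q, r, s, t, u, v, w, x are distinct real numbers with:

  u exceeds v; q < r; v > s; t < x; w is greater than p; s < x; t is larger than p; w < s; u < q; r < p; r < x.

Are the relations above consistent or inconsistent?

inconsistent

Chaining the given relations yields w < s < v < u < q < r < p, so w < p. But one relation states p < w. These cannot both hold.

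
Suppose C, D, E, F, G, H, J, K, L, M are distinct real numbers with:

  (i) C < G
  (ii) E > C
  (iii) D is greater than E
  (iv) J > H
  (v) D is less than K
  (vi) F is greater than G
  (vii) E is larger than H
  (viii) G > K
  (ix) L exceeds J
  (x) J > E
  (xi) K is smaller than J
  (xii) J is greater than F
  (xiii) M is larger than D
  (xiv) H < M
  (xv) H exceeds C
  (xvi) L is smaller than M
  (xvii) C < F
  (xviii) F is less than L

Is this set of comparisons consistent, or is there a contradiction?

consistent

The single ordering C < H < E < D < K < G < F < J < L < M satisfies every listed relation, so no contradiction arises.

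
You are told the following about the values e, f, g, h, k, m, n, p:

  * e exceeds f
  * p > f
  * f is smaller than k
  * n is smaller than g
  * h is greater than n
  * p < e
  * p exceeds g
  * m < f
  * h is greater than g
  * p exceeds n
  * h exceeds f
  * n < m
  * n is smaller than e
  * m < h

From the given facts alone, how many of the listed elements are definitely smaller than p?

4

The elements the relations force below p are n, g, m, f — no chain reaches any other.
That is 4.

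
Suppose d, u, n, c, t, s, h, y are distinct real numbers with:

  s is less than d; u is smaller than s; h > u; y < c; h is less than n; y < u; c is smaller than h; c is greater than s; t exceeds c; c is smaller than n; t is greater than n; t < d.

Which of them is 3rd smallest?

Chaining the given pairs: y < u < s < c < h < n < t < d.
The 3rd smallest is s.

s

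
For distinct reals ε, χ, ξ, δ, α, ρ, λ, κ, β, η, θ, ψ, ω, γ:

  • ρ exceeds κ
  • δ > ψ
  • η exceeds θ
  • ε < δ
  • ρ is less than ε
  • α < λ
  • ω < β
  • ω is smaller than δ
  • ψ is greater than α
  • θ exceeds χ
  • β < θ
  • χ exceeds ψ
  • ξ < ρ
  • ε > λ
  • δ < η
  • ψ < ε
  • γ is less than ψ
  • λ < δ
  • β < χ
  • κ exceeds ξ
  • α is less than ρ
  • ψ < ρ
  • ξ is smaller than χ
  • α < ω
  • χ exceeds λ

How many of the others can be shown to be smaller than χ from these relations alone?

7

From χ the given relations immediately reach β, λ, ξ, ψ.
From those, α, ω, γ — 7 in total.
No other element is forced below χ by the given relations, so the count is 7.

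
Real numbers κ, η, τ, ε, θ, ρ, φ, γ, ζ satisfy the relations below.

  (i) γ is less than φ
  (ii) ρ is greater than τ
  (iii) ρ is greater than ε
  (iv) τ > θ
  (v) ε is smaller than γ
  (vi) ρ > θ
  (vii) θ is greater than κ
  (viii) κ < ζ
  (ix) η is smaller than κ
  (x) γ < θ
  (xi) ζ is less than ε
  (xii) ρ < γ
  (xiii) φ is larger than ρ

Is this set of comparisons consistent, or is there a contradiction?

inconsistent

Chaining the given relations yields γ < θ < τ < ρ, so γ < ρ. But one relation states ρ < γ. These cannot both hold.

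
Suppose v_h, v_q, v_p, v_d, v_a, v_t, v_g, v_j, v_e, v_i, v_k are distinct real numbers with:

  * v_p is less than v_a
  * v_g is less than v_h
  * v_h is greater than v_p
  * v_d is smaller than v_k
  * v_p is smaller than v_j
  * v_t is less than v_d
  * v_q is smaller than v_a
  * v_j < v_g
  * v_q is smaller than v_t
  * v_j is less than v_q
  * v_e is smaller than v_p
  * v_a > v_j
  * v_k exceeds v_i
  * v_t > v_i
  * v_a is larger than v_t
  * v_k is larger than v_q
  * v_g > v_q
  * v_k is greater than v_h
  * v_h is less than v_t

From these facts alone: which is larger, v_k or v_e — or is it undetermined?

v_k

v_e < v_p < v_j < v_q < v_g < v_h < v_t < v_d < v_k, by transitivity through v_p, v_j, v_q, v_g, v_h, v_t, v_d.
So v_k is larger.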